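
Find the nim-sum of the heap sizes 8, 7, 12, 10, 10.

Compute the nim-sum pairwise:
8 XOR 7 = 15
15 XOR 12 = 3
3 XOR 10 = 9
9 XOR 10 = 3

3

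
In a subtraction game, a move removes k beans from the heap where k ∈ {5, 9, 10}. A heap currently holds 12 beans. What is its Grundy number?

Build the Grundy sequence with g(k) = mex{g(k−s) : s ∈ {5, 9, 10}, s ≤ k}:
g(0) = mex{} = 0
g(1) = mex{} = 0
g(2) = mex{} = 0
g(3) = mex{} = 0
g(4) = mex{} = 0
g(5) = mex{0} = 1
g(6) = mex{0} = 1
g(7) = mex{0} = 1
g(8) = mex{0} = 1
g(9) = mex{0} = 1
g(10) = mex{0,1} = 2
g(11) = mex{0,1} = 2
g(12) = mex{0,1} = 2
So g(12) = 2.

2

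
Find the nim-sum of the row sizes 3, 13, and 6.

8

Nim-sum: 3 ^ 13 ^ 6 = 8.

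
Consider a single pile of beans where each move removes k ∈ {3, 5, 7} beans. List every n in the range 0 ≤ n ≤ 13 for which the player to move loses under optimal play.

0, 1, 2, 10, 11, 12

Build the Grundy sequence with g(k) = mex{g(k−s) : s ∈ {3, 5, 7}, s ≤ k}:
k:     0  1  2  3  4  5  6  7  8  9 10 11 12 13
g(k):  0  0  0  1  1  1  2  2  2  3  0  0  0  1
The P-positions (g = 0) in 0..13 are 0, 1, 2, 10, 11, 12.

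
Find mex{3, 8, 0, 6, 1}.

2

The values 0, 1 are all present; 2 is the first non-negative integer missing from the set.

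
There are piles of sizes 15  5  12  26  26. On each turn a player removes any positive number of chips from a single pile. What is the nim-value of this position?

Bitwise XOR of the heap sizes:
  01111  (15)
  00101  (5)
  01100  (12)
  11010  (26)
  11010  (26)
  -----
  00110  (6)

6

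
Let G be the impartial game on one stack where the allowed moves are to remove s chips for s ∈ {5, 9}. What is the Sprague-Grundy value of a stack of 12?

2

Build the Grundy sequence with g(k) = mex{g(k−s) : s ∈ {5, 9}, s ≤ k}:
k:     0  1  2  3  4  5  6  7  8  9 10 11 12
g(k):  0  0  0  0  0  1  1  1  1  1  2  2  2
So g(12) = 2.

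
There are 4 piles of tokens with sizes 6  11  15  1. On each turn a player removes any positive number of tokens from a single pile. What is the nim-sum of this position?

3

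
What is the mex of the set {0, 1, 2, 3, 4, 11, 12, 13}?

5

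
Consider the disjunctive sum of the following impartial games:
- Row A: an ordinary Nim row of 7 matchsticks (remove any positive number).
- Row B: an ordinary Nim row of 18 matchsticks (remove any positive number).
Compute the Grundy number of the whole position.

21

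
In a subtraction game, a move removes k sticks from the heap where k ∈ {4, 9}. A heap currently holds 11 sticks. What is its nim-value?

Grundy values for subtraction set {4, 9}:
k:     0  1  2  3  4  5  6  7  8  9 10 11
g(k):  0  0  0  0  1  1  1  1  0  2  2  2
So g(11) = 2.

2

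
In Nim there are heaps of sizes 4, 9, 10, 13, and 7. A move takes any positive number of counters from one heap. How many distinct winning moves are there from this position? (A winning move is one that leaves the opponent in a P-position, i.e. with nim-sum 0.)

3

Nim-sum: 4 XOR 9 XOR 10 XOR 13 XOR 7 = 13.
The overall nim-sum is X = 13. A heap of size p has a winning move iff p XOR X < p (reduce it to p XOR X).
  4: 4 XOR 13 = 9 ≥ 4 — no move.
  9: 9 XOR 13 = 4 < 9 — winning move (to 4).
  10: 10 XOR 13 = 7 < 10 — winning move (to 7).
  13: 13 XOR 13 = 0 < 13 — winning move (to 0).
  7: 7 XOR 13 = 10 ≥ 7 — no move.
That gives 3 winning moves.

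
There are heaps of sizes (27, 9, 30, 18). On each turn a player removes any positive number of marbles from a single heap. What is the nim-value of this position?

30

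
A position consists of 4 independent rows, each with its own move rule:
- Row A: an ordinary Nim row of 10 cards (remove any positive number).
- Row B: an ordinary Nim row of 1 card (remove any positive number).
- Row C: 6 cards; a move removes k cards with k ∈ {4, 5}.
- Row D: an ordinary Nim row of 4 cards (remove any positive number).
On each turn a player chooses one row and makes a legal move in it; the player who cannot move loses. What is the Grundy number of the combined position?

Row A is a plain Nim row of size 10, so its Grundy value is 10.
Row B is a plain Nim row of size 1, so its Grundy value is 1.
Grundy values for row C (subtraction set {4, 5}):
g(0) = mex{} = 0
g(1) = mex{} = 0
g(2) = mex{} = 0
g(3) = mex{} = 0
g(4) = mex{0} = 1
g(5) = mex{0} = 1
g(6) = mex{0} = 1
So g(6) = 1.
Row D is a plain Nim row of size 4, so its Grundy value is 4.
The value of a disjunctive sum is the nim-sum of the parts.
Combined value = 10 ⊕ 1 ⊕ 1 ⊕ 4 = 14.

14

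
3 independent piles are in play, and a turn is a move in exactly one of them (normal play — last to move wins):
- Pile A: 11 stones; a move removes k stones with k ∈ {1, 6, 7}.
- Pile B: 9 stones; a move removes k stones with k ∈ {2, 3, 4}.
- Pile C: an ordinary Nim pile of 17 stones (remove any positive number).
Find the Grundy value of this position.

19

Grundy values for pile A (subtraction set {1, 6, 7}):
g(0) = mex{} = 0
g(1) = mex{0} = 1
g(2) = mex{1} = 0
g(3) = mex{0} = 1
g(4) = mex{1} = 0
g(5) = mex{0} = 1
g(6) = mex{0,1} = 2
g(7) = mex{0,1,2} = 3
g(8) = mex{0,1,3} = 2
g(9) = mex{0,1,2} = 3
g(10) = mex{0,1,3} = 2
g(11) = mex{0,1,2} = 3
So g(11) = 3.
Grundy values for pile B (subtraction set {2, 3, 4}):
k:     0  1  2  3  4  5  6  7  8  9
g(k):  0  0  1  1  2  2  0  0  1  1
So g(9) = 1.
Pile C is a plain Nim pile of size 17, so its Grundy value is 17.
The value of a disjunctive sum is the nim-sum of the parts.
Combined value = 3 XOR 1 XOR 17 = 19.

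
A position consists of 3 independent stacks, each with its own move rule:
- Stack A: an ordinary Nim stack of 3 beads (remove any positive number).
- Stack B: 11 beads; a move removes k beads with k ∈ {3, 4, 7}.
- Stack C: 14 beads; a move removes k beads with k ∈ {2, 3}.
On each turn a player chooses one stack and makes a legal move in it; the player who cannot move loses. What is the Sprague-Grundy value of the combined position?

1

Stack A is a plain Nim stack of size 3, so its Grundy value is 3.
Build the Grundy sequence for stack B with g(k) = mex{g(k−s) : s ∈ {3, 4, 7}, s ≤ k}:
k:     0  1  2  3  4  5  6  7  8  9 10 11
g(k):  0  0  0  1  1  1  2  2  2  3  0  0
So g(11) = 0.
For stack C, compute g(0), g(1), … with moves {2, 3}:
g(0) = mex{} = 0
g(1) = mex{} = 0
g(2) = mex{0} = 1
g(3) = mex{0} = 1
g(4) = mex{0,1} = 2
g(5) = mex{1} = 0
g(6) = mex{1,2} = 0
g(7) = mex{0,2} = 1
g(8) = mex{0} = 1
g(9) = mex{0,1} = 2
g(10) = mex{1} = 0
g(11) = mex{1,2} = 0
g(12) = mex{0,2} = 1
g(13) = mex{0} = 1
g(14) = mex{0,1} = 2
So g(14) = 2.
The value of a disjunctive sum is the nim-sum of the parts.
Combined value = 3 ⊕ 0 ⊕ 2 = 1.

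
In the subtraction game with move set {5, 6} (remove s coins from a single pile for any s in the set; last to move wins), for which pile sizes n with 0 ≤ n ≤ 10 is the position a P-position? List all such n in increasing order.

0, 1, 2, 3, 4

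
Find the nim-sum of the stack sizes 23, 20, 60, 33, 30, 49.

49

Bitwise XOR of the heap sizes:
  010111  (23)
  010100  (20)
  111100  (60)
  100001  (33)
  011110  (30)
  110001  (49)
  ------
  110001  (49)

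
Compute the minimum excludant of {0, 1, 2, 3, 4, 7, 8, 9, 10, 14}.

5

The values 0, 1, 2, 3, 4 are all present; 5 is the first non-negative integer missing from the set.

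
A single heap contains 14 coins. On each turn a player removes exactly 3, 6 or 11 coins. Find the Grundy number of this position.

0

Grundy values for subtraction set {3, 6, 11}:
g(0) = mex{} = 0
g(1) = mex{} = 0
g(2) = mex{} = 0
g(3) = mex{0} = 1
g(4) = mex{0} = 1
g(5) = mex{0} = 1
g(6) = mex{0,1} = 2
g(7) = mex{0,1} = 2
g(8) = mex{0,1} = 2
g(9) = mex{1,2} = 0
g(10) = mex{1,2} = 0
g(11) = mex{0,1,2} = 3
g(12) = mex{0,2} = 1
g(13) = mex{0,2} = 1
g(14) = mex{1,2,3} = 0
So g(14) = 0.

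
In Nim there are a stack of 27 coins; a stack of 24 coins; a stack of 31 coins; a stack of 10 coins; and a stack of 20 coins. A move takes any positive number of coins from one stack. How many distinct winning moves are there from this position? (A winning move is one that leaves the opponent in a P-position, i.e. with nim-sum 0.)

Compute the nim-sum pairwise:
27 ⊕ 24 = 3
3 ⊕ 31 = 28
28 ⊕ 10 = 22
22 ⊕ 20 = 2
The overall nim-sum is X = 2. A stack of size p has a winning move iff p XOR X < p (reduce it to p XOR X).
  27: 27 XOR 2 = 25 < 27 — winning move (to 25).
  24: 24 XOR 2 = 26 ≥ 24 — no move.
  31: 31 XOR 2 = 29 < 31 — winning move (to 29).
  10: 10 XOR 2 = 8 < 10 — winning move (to 8).
  20: 20 XOR 2 = 22 ≥ 20 — no move.
That gives 3 winning moves.

3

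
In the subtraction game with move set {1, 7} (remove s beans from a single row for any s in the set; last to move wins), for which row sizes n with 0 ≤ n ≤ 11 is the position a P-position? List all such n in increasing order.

Build the Grundy sequence with g(k) = mex{g(k−s) : s ∈ {1, 7}, s ≤ k}:
g(0) = mex{} = 0
g(1) = mex{0} = 1
g(2) = mex{1} = 0
g(3) = mex{0} = 1
g(4) = mex{1} = 0
g(5) = mex{0} = 1
g(6) = mex{1} = 0
g(7) = mex{0} = 1
g(8) = mex{1} = 0
g(9) = mex{0} = 1
g(10) = mex{1} = 0
g(11) = mex{0} = 1
The P-positions (g = 0) in 0..11 are 0, 2, 4, 6, 8, 10.

0, 2, 4, 6, 8, 10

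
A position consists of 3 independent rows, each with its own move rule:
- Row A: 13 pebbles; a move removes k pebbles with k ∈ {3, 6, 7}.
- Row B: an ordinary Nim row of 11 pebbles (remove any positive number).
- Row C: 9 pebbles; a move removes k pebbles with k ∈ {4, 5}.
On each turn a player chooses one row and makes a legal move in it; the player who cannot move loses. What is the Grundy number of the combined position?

10

Grundy values for row A (subtraction set {3, 6, 7}):
k:     0  1  2  3  4  5  6  7  8  9 10 11 12 13
g(k):  0  0  0  1  1  1  2  2  2  3  0  0  0  1
So g(13) = 1.
Row B is a plain Nim row of size 11, so its Grundy value is 11.
Grundy values for row C (subtraction set {4, 5}):
g(0) = mex{} = 0
g(1) = mex{} = 0
g(2) = mex{} = 0
g(3) = mex{} = 0
g(4) = mex{0} = 1
g(5) = mex{0} = 1
g(6) = mex{0} = 1
g(7) = mex{0} = 1
g(8) = mex{0,1} = 2
g(9) = mex{1} = 0
So g(9) = 0.
By the Sprague-Grundy theorem, the Grundy value of a sum of independent games is the XOR of the component values.
Combined value = 1 XOR 11 XOR 0 = 10.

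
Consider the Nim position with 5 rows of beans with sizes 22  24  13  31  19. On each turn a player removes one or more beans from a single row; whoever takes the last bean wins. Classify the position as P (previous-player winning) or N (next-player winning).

Nim-sum: 22 XOR 24 XOR 13 XOR 31 XOR 19 = 15.
The nim-sum is 15 ≠ 0, so this is an N-position: the player to move can win.

N-position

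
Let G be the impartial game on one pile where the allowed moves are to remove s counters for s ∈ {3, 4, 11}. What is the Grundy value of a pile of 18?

Compute g(0), g(1), … for moves {3, 4, 11}:
k:     0  1  2  3  4  5  6  7  8  9 10 11 12 13 14 15 16 17 18
g(k):  0  0  0  1  1  1  2  0  0  0  1  1  1  2  0  0  0  1  1
So g(18) = 1.

1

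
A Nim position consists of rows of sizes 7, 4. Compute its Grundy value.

Bitwise XOR of the heap sizes:
  111  (7)
  100  (4)
  ---
  011  (3)

3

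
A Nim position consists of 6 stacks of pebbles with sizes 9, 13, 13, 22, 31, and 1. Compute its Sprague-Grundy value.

1

Bitwise XOR of the heap sizes:
  01001  (9)
  01101  (13)
  01101  (13)
  10110  (22)
  11111  (31)
  00001  (1)
  -----
  00001  (1)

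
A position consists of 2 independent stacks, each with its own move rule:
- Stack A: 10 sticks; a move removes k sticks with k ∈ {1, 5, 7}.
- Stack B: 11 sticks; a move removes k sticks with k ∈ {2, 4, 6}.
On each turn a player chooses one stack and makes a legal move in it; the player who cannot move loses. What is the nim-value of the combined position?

1

Grundy values for stack A (subtraction set {1, 5, 7}):
g(0) = mex{} = 0
g(1) = mex{0} = 1
g(2) = mex{1} = 0
g(3) = mex{0} = 1
g(4) = mex{1} = 0
g(5) = mex{0} = 1
g(6) = mex{1} = 0
g(7) = mex{0} = 1
g(8) = mex{1} = 0
g(9) = mex{0} = 1
g(10) = mex{1} = 0
So g(10) = 0.
Grundy values for stack B (subtraction set {2, 4, 6}):
g(0) = mex{} = 0
g(1) = mex{} = 0
g(2) = mex{0} = 1
g(3) = mex{0} = 1
g(4) = mex{0,1} = 2
g(5) = mex{0,1} = 2
g(6) = mex{0,1,2} = 3
g(7) = mex{0,1,2} = 3
g(8) = mex{1,2,3} = 0
g(9) = mex{1,2,3} = 0
g(10) = mex{0,2,3} = 1
g(11) = mex{0,2,3} = 1
So g(11) = 1.
By the Sprague-Grundy theorem, the Grundy value of a sum of independent games is the XOR of the component values.
Combined value = 0 XOR 1 = 1.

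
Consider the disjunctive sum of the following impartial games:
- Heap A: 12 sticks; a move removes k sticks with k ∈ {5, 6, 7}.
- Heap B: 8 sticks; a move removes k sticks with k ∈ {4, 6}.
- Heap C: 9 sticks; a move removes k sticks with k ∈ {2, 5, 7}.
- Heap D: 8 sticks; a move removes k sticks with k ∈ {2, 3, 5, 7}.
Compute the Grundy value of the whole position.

4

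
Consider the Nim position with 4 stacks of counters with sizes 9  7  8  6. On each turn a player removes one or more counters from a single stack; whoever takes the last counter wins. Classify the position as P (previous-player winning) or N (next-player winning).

Compute the nim-sum pairwise:
9 XOR 7 = 14
14 XOR 8 = 6
6 XOR 6 = 0
The nim-sum is 0, so this is a P-position: the player to move is in a losing position under optimal play.

P-position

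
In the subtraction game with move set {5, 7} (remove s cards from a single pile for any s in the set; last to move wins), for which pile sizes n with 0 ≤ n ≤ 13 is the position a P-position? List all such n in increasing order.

0, 1, 2, 3, 4, 12, 13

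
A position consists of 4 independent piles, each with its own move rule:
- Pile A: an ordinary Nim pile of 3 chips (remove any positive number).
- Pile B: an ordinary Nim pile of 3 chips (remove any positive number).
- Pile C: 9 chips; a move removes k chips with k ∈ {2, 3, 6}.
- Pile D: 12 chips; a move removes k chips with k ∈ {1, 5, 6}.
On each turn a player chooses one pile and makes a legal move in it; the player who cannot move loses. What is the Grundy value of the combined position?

1

Pile A is a plain Nim pile of size 3, so its Grundy value is 3.
Pile B is a plain Nim pile of size 3, so its Grundy value is 3.
Build the Grundy sequence for pile C with g(k) = mex{g(k−s) : s ∈ {2, 3, 6}, s ≤ k}:
g(0) = mex{} = 0
g(1) = mex{} = 0
g(2) = mex{0} = 1
g(3) = mex{0} = 1
g(4) = mex{0,1} = 2
g(5) = mex{1} = 0
g(6) = mex{0,1,2} = 3
g(7) = mex{0,2} = 1
g(8) = mex{0,1,3} = 2
g(9) = mex{1,3} = 0
So g(9) = 0.
For pile D, compute g(0), g(1), … with moves {1, 5, 6}:
g(0) = mex{} = 0
g(1) = mex{0} = 1
g(2) = mex{1} = 0
g(3) = mex{0} = 1
g(4) = mex{1} = 0
g(5) = mex{0} = 1
g(6) = mex{0,1} = 2
g(7) = mex{0,1,2} = 3
g(8) = mex{0,1,3} = 2
g(9) = mex{0,1,2} = 3
g(10) = mex{0,1,3} = 2
g(11) = mex{1,2} = 0
g(12) = mex{0,2,3} = 1
So g(12) = 1.
The value of a disjunctive sum is the nim-sum of the parts.
Combined value = 3 XOR 3 XOR 0 XOR 1 = 1.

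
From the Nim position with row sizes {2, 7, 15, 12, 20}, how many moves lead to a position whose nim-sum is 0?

Nim-sum: 2 XOR 7 XOR 15 XOR 12 XOR 20 = 18.
The overall nim-sum is X = 18. A row of size p has a winning move iff p XOR X < p (reduce it to p XOR X).
  2: 2 XOR 18 = 16 ≥ 2 — no move.
  7: 7 XOR 18 = 21 ≥ 7 — no move.
  15: 15 XOR 18 = 29 ≥ 15 — no move.
  12: 12 XOR 18 = 30 ≥ 12 — no move.
  20: 20 XOR 18 = 6 < 20 — winning move (to 6).
That gives 1 winning move.

1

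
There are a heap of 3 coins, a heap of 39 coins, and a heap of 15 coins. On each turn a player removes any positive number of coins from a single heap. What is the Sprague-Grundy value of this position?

43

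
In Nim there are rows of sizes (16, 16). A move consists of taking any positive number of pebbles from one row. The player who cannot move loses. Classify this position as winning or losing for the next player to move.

Losing position

Bitwise XOR of the heap sizes:
  10000  (16)
  10000  (16)
  -----
  00000  (0)
The nim-sum is 0, so this is a P-position: the player to move is in a losing position under optimal play.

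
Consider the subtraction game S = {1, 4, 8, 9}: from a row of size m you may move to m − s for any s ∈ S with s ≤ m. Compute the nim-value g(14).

Build the Grundy sequence with g(k) = mex{g(k−s) : s ∈ {1, 4, 8, 9}, s ≤ k}:
g(0) = mex{} = 0
g(1) = mex{0} = 1
g(2) = mex{1} = 0
g(3) = mex{0} = 1
g(4) = mex{0,1} = 2
g(5) = mex{1,2} = 0
g(6) = mex{0} = 1
g(7) = mex{1} = 0
g(8) = mex{0,2} = 1
g(9) = mex{0,1} = 2
g(10) = mex{0,1,2} = 3
g(11) = mex{0,1,3} = 2
g(12) = mex{1,2} = 0
g(13) = mex{0,2} = 1
g(14) = mex{0,1,3} = 2
So g(14) = 2.

2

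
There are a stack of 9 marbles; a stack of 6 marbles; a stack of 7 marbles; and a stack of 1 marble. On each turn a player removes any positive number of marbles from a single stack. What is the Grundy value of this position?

In binary:
  1001  (9)
  0110  (6)
  0111  (7)
  0001  (1)
  ----
  1001  (9)

9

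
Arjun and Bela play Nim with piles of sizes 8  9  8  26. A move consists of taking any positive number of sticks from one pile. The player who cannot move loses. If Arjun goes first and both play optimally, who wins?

Arjun wins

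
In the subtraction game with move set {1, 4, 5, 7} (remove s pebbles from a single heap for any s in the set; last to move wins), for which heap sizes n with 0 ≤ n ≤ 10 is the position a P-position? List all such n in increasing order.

0, 2, 8, 10

Grundy values for subtraction set {1, 4, 5, 7}:
k:     0  1  2  3  4  5  6  7  8  9 10
g(k):  0  1  0  1  2  3  2  3  0  1  0
The P-positions (g = 0) in 0..10 are 0, 2, 8, 10.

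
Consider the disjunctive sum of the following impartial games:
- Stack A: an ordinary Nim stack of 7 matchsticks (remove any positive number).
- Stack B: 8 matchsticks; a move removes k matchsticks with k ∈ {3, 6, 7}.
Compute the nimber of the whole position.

5

Stack A is a plain Nim stack of size 7, so its Grundy value is 7.
For stack B, compute g(0), g(1), … with moves {3, 6, 7}:
k:     0  1  2  3  4  5  6  7  8
g(k):  0  0  0  1  1  1  2  2  2
So g(8) = 2.
By the Sprague-Grundy theorem, the Grundy value of a sum of independent games is the XOR of the component values.
Combined value = 7 ⊕ 2 = 5.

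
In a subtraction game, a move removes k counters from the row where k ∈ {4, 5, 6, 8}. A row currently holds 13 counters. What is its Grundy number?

Build the Grundy sequence with g(k) = mex{g(k−s) : s ∈ {4, 5, 6, 8}, s ≤ k}:
g(0) = mex{} = 0
g(1) = mex{} = 0
g(2) = mex{} = 0
g(3) = mex{} = 0
g(4) = mex{0} = 1
g(5) = mex{0} = 1
g(6) = mex{0} = 1
g(7) = mex{0} = 1
g(8) = mex{0,1} = 2
g(9) = mex{0,1} = 2
g(10) = mex{0,1} = 2
g(11) = mex{0,1} = 2
g(12) = mex{1,2} = 0
g(13) = mex{1,2} = 0
So g(13) = 0.

0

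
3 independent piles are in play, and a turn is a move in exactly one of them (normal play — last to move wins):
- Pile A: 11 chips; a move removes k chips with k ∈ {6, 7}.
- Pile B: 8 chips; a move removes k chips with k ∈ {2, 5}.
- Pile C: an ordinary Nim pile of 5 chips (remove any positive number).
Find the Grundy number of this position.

4

For pile A, compute g(0), g(1), … with moves {6, 7}:
g(0) = mex{} = 0
g(1) = mex{} = 0
g(2) = mex{} = 0
g(3) = mex{} = 0
g(4) = mex{} = 0
g(5) = mex{} = 0
g(6) = mex{0} = 1
g(7) = mex{0} = 1
g(8) = mex{0} = 1
g(9) = mex{0} = 1
g(10) = mex{0} = 1
g(11) = mex{0} = 1
So g(11) = 1.
For pile B, compute g(0), g(1), … with moves {2, 5}:
g(0) = mex{} = 0
g(1) = mex{} = 0
g(2) = mex{0} = 1
g(3) = mex{0} = 1
g(4) = mex{1} = 0
g(5) = mex{0,1} = 2
g(6) = mex{0} = 1
g(7) = mex{1,2} = 0
g(8) = mex{1} = 0
So g(8) = 0.
Pile C is a plain Nim pile of size 5, so its Grundy value is 5.
The value of a disjunctive sum is the nim-sum of the parts.
Combined value = 1 ⊕ 0 ⊕ 5 = 4.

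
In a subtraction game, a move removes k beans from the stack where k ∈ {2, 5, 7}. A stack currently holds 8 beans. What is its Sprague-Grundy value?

Grundy values for subtraction set {2, 5, 7}:
g(0) = mex{} = 0
g(1) = mex{} = 0
g(2) = mex{0} = 1
g(3) = mex{0} = 1
g(4) = mex{1} = 0
g(5) = mex{0,1} = 2
g(6) = mex{0} = 1
g(7) = mex{0,1,2} = 3
g(8) = mex{0,1} = 2
So g(8) = 2.

2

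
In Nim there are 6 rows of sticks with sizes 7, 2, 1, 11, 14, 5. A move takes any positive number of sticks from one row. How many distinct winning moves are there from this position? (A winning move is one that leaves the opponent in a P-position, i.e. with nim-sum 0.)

Compute the nim-sum pairwise:
7 XOR 2 = 5
5 XOR 1 = 4
4 XOR 11 = 15
15 XOR 14 = 1
1 XOR 5 = 4
The overall nim-sum is X = 4. A row of size p has a winning move iff p XOR X < p (reduce it to p XOR X).
  7: 7 XOR 4 = 3 < 7 — winning move (to 3).
  2: 2 XOR 4 = 6 ≥ 2 — no move.
  1: 1 XOR 4 = 5 ≥ 1 — no move.
  11: 11 XOR 4 = 15 ≥ 11 — no move.
  14: 14 XOR 4 = 10 < 14 — winning move (to 10).
  5: 5 XOR 4 = 1 < 5 — winning move (to 1).
That gives 3 winning moves.

3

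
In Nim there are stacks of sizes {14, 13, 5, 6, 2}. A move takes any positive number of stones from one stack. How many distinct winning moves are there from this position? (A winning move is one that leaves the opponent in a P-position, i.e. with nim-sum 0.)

3

Nim-sum: 14 XOR 13 XOR 5 XOR 6 XOR 2 = 2.
The overall nim-sum is X = 2. A stack of size p has a winning move iff p XOR X < p (reduce it to p XOR X).
  14: 14 XOR 2 = 12 < 14 — winning move (to 12).
  13: 13 XOR 2 = 15 ≥ 13 — no move.
  5: 5 XOR 2 = 7 ≥ 5 — no move.
  6: 6 XOR 2 = 4 < 6 — winning move (to 4).
  2: 2 XOR 2 = 0 < 2 — winning move (to 0).
That gives 3 winning moves.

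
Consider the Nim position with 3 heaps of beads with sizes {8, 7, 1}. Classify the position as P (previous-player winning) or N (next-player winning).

Write each in binary and XOR column by column:
  1000  (8)
  0111  (7)
  0001  (1)
  ----
  1110  (14)
The nim-sum is 14 ≠ 0, so this is an N-position: the player to move can win.

N-position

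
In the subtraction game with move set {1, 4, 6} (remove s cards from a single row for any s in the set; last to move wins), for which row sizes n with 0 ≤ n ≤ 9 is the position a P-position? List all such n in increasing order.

Grundy values for subtraction set {1, 4, 6}:
k:     0  1  2  3  4  5  6  7  8  9
g(k):  0  1  0  1  2  0  1  0  1  2
The P-positions (g = 0) in 0..9 are 0, 2, 5, 7.

0, 2, 5, 7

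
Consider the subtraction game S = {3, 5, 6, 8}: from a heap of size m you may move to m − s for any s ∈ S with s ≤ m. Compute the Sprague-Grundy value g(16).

Compute g(0), g(1), … for moves {3, 5, 6, 8}:
k:     0  1  2  3  4  5  6  7  8  9 10 11 12 13 14 15 16
g(k):  0  0  0  1  1  1  2  2  2  3  3  0  0  0  1  1  1
So g(16) = 1.

1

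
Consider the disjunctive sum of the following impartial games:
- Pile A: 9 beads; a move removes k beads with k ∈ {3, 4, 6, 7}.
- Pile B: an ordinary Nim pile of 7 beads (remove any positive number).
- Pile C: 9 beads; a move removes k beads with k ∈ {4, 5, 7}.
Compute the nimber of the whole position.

6

Build the Grundy sequence for pile A with g(k) = mex{g(k−s) : s ∈ {3, 4, 6, 7}, s ≤ k}:
g(0) = mex{} = 0
g(1) = mex{} = 0
g(2) = mex{} = 0
g(3) = mex{0} = 1
g(4) = mex{0} = 1
g(5) = mex{0} = 1
g(6) = mex{0,1} = 2
g(7) = mex{0,1} = 2
g(8) = mex{0,1} = 2
g(9) = mex{0,1,2} = 3
So g(9) = 3.
Pile B is a plain Nim pile of size 7, so its Grundy value is 7.
For pile C, compute g(0), g(1), … with moves {4, 5, 7}:
g(0) = mex{} = 0
g(1) = mex{} = 0
g(2) = mex{} = 0
g(3) = mex{} = 0
g(4) = mex{0} = 1
g(5) = mex{0} = 1
g(6) = mex{0} = 1
g(7) = mex{0} = 1
g(8) = mex{0,1} = 2
g(9) = mex{0,1} = 2
So g(9) = 2.
By the Sprague-Grundy theorem, the Grundy value of a sum of independent games is the XOR of the component values.
Combined value = 3 ⊕ 7 ⊕ 2 = 6.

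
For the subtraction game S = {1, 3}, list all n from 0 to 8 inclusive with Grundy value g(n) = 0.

0, 2, 4, 6, 8

Build the Grundy sequence with g(k) = mex{g(k−s) : s ∈ {1, 3}, s ≤ k}:
g(0) = mex{} = 0
g(1) = mex{0} = 1
g(2) = mex{1} = 0
g(3) = mex{0} = 1
g(4) = mex{1} = 0
g(5) = mex{0} = 1
g(6) = mex{1} = 0
g(7) = mex{0} = 1
g(8) = mex{1} = 0
The P-positions (g = 0) in 0..8 are 0, 2, 4, 6, 8.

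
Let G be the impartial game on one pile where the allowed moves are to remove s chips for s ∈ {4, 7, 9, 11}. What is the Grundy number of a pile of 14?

Grundy values for subtraction set {4, 7, 9, 11}:
k:     0  1  2  3  4  5  6  7  8  9 10 11 12 13 14
g(k):  0  0  0  0  1  1  1  1  2  2  2  2  3  3  3
So g(14) = 3.

3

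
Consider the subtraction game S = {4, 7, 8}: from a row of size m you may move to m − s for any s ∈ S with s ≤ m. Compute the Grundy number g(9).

2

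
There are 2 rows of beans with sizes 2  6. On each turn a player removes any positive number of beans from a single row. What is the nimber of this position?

Nim-sum: 2 ^ 6 = 4.

4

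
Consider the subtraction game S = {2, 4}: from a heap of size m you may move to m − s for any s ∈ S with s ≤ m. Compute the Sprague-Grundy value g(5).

Grundy values for subtraction set {2, 4}:
k:     0  1  2  3  4  5
g(k):  0  0  1  1  2  2
So g(5) = 2.

2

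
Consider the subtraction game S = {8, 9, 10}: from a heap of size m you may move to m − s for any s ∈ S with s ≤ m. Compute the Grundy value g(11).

1

Build the Grundy sequence with g(k) = mex{g(k−s) : s ∈ {8, 9, 10}, s ≤ k}:
g(0) = mex{} = 0
g(1) = mex{} = 0
g(2) = mex{} = 0
g(3) = mex{} = 0
g(4) = mex{} = 0
g(5) = mex{} = 0
g(6) = mex{} = 0
g(7) = mex{} = 0
g(8) = mex{0} = 1
g(9) = mex{0} = 1
g(10) = mex{0} = 1
g(11) = mex{0} = 1
So g(11) = 1.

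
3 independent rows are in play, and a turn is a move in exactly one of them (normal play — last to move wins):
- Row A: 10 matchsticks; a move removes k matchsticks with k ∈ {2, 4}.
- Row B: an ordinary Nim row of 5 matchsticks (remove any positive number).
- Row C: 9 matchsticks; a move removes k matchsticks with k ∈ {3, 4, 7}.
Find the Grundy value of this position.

4

For row A, compute g(0), g(1), … with moves {2, 4}:
k:     0  1  2  3  4  5  6  7  8  9 10
g(k):  0  0  1  1  2  2  0  0  1  1  2
So g(10) = 2.
Row B is a plain Nim row of size 5, so its Grundy value is 5.
Grundy values for row C (subtraction set {3, 4, 7}):
k:     0  1  2  3  4  5  6  7  8  9
g(k):  0  0  0  1  1  1  2  2  2  3
So g(9) = 3.
By the Sprague-Grundy theorem, the Grundy value of a sum of independent games is the XOR of the component values.
Combined value = 2 XOR 5 XOR 3 = 4.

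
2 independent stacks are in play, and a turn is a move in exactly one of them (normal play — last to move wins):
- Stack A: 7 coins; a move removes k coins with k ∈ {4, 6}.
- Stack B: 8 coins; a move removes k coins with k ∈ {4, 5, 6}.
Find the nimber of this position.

For stack A, compute g(0), g(1), … with moves {4, 6}:
g(0) = mex{} = 0
g(1) = mex{} = 0
g(2) = mex{} = 0
g(3) = mex{} = 0
g(4) = mex{0} = 1
g(5) = mex{0} = 1
g(6) = mex{0} = 1
g(7) = mex{0} = 1
So g(7) = 1.
Build the Grundy sequence for stack B with g(k) = mex{g(k−s) : s ∈ {4, 5, 6}, s ≤ k}:
g(0) = mex{} = 0
g(1) = mex{} = 0
g(2) = mex{} = 0
g(3) = mex{} = 0
g(4) = mex{0} = 1
g(5) = mex{0} = 1
g(6) = mex{0} = 1
g(7) = mex{0} = 1
g(8) = mex{0,1} = 2
So g(8) = 2.
The value of a disjunctive sum is the nim-sum of the parts.
Combined value = 1 XOR 2 = 3.

3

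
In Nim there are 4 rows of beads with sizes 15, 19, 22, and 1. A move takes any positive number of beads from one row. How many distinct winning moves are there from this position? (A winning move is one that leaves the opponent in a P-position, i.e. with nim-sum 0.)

1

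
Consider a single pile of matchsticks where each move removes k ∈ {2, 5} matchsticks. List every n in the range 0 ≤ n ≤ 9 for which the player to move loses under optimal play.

Grundy values for subtraction set {2, 5}:
g(0) = mex{} = 0
g(1) = mex{} = 0
g(2) = mex{0} = 1
g(3) = mex{0} = 1
g(4) = mex{1} = 0
g(5) = mex{0,1} = 2
g(6) = mex{0} = 1
g(7) = mex{1,2} = 0
g(8) = mex{1} = 0
g(9) = mex{0} = 1
The P-positions (g = 0) in 0..9 are 0, 1, 4, 7, 8.

0, 1, 4, 7, 8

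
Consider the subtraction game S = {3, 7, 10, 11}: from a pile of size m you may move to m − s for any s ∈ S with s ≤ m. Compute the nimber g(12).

2

Grundy values for subtraction set {3, 7, 10, 11}:
g(0) = mex{} = 0
g(1) = mex{} = 0
g(2) = mex{} = 0
g(3) = mex{0} = 1
g(4) = mex{0} = 1
g(5) = mex{0} = 1
g(6) = mex{1} = 0
g(7) = mex{0,1} = 2
g(8) = mex{0,1} = 2
g(9) = mex{0} = 1
g(10) = mex{0,1,2} = 3
g(11) = mex{0,1,2} = 3
g(12) = mex{0,1} = 2
So g(12) = 2.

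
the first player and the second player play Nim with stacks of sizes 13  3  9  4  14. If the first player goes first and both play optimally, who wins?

In binary:
  1101  (13)
  0011  (3)
  1001  (9)
  0100  (4)
  1110  (14)
  ----
  1101  (13)
The nim-sum is 13 ≠ 0, so this is an N-position: the player to move can win; the first player has a winning move.

the first player wins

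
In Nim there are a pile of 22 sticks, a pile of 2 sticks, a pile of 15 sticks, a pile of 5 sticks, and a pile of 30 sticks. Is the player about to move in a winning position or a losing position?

Nim-sum: 22 ⊕ 2 ⊕ 15 ⊕ 5 ⊕ 30 = 0.
The nim-sum is 0, so this is a P-position: the player to move is in a losing position under optimal play.

Losing position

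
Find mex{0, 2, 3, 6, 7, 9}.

1

0 is in the set but 1 is not, so the mex is 1.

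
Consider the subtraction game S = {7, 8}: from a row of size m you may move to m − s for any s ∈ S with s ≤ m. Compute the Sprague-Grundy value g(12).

Compute g(0), g(1), … for moves {7, 8}:
g(0) = mex{} = 0
g(1) = mex{} = 0
g(2) = mex{} = 0
g(3) = mex{} = 0
g(4) = mex{} = 0
g(5) = mex{} = 0
g(6) = mex{} = 0
g(7) = mex{0} = 1
g(8) = mex{0} = 1
g(9) = mex{0} = 1
g(10) = mex{0} = 1
g(11) = mex{0} = 1
g(12) = mex{0} = 1
So g(12) = 1.

1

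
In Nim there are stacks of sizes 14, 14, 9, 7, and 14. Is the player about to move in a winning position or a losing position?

Losing position

Nim-sum: 14 ^ 14 ^ 9 ^ 7 ^ 14 = 0.
The nim-sum is 0, so this is a P-position: the player to move is in a losing position under optimal play.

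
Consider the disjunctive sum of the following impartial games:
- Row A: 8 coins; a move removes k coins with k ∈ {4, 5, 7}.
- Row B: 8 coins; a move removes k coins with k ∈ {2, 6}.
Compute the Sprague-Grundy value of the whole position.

For row A, compute g(0), g(1), … with moves {4, 5, 7}:
k:     0  1  2  3  4  5  6  7  8
g(k):  0  0  0  0  1  1  1  1  2
So g(8) = 2.
Grundy values for row B (subtraction set {2, 6}):
g(0) = mex{} = 0
g(1) = mex{} = 0
g(2) = mex{0} = 1
g(3) = mex{0} = 1
g(4) = mex{1} = 0
g(5) = mex{1} = 0
g(6) = mex{0} = 1
g(7) = mex{0} = 1
g(8) = mex{1} = 0
So g(8) = 0.
By the Sprague-Grundy theorem, the Grundy value of a sum of independent games is the XOR of the component values.
Combined value = 2 ⊕ 0 = 2.

2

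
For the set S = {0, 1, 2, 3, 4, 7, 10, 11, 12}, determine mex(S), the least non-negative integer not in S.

The values 0, 1, 2, 3, 4 are all present; 5 is the first non-negative integer missing from the set.

5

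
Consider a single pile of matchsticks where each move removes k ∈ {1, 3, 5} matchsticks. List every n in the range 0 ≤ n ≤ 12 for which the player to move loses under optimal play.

Compute g(0), g(1), … for moves {1, 3, 5}:
k:     0  1  2  3  4  5  6  7  8  9 10 11 12
g(k):  0  1  0  1  0  1  0  1  0  1  0  1  0
The P-positions (g = 0) in 0..12 are 0, 2, 4, 6, 8, 10, 12.

0, 2, 4, 6, 8, 10, 12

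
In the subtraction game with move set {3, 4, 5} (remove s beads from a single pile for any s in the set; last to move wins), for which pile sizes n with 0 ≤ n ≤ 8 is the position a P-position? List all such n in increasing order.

Compute g(0), g(1), … for moves {3, 4, 5}:
g(0) = mex{} = 0
g(1) = mex{} = 0
g(2) = mex{} = 0
g(3) = mex{0} = 1
g(4) = mex{0} = 1
g(5) = mex{0} = 1
g(6) = mex{0,1} = 2
g(7) = mex{0,1} = 2
g(8) = mex{1} = 0
The P-positions (g = 0) in 0..8 are 0, 1, 2, 8.

0, 1, 2, 8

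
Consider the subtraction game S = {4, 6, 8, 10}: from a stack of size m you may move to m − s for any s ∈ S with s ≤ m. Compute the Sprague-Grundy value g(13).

3

Grundy values for subtraction set {4, 6, 8, 10}:
g(0) = mex{} = 0
g(1) = mex{} = 0
g(2) = mex{} = 0
g(3) = mex{} = 0
g(4) = mex{0} = 1
g(5) = mex{0} = 1
g(6) = mex{0} = 1
g(7) = mex{0} = 1
g(8) = mex{0,1} = 2
g(9) = mex{0,1} = 2
g(10) = mex{0,1} = 2
g(11) = mex{0,1} = 2
g(12) = mex{0,1,2} = 3
g(13) = mex{0,1,2} = 3
So g(13) = 3.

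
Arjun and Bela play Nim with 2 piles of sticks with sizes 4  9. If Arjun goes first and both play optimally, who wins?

Arjun wins

Compute the nim-sum pairwise:
4 ^ 9 = 13
The nim-sum is 13 ≠ 0, so this is an N-position: the player to move can win; Arjun has a winning move.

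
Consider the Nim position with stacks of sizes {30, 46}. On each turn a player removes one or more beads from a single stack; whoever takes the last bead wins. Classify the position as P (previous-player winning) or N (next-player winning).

N-position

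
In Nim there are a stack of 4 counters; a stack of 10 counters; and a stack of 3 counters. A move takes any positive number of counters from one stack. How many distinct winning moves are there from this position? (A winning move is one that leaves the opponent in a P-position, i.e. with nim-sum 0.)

Write each in binary and XOR column by column:
  0100  (4)
  1010  (10)
  0011  (3)
  ----
  1101  (13)
The overall nim-sum is X = 13. A stack of size p has a winning move iff p XOR X < p (reduce it to p XOR X).
  4: 4 XOR 13 = 9 ≥ 4 — no move.
  10: 10 XOR 13 = 7 < 10 — winning move (to 7).
  3: 3 XOR 13 = 14 ≥ 3 — no move.
That gives 1 winning move.

1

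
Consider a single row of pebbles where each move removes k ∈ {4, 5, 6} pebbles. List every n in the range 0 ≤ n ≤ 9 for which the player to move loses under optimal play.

0, 1, 2, 3

Compute g(0), g(1), … for moves {4, 5, 6}:
k:     0  1  2  3  4  5  6  7  8  9
g(k):  0  0  0  0  1  1  1  1  2  2
The P-positions (g = 0) in 0..9 are 0, 1, 2, 3.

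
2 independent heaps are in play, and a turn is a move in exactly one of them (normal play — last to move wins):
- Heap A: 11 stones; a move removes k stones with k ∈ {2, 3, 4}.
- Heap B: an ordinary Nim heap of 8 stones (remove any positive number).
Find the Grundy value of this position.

Grundy values for heap A (subtraction set {2, 3, 4}):
k:     0  1  2  3  4  5  6  7  8  9 10 11
g(k):  0  0  1  1  2  2  0  0  1  1  2  2
So g(11) = 2.
Heap B is a plain Nim heap of size 8, so its Grundy value is 8.
By the Sprague-Grundy theorem, the Grundy value of a sum of independent games is the XOR of the component values.
Combined value = 2 ⊕ 8 = 10.

10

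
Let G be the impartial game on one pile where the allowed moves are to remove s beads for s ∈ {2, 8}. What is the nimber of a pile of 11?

0

Compute g(0), g(1), … for moves {2, 8}:
g(0) = mex{} = 0
g(1) = mex{} = 0
g(2) = mex{0} = 1
g(3) = mex{0} = 1
g(4) = mex{1} = 0
g(5) = mex{1} = 0
g(6) = mex{0} = 1
g(7) = mex{0} = 1
g(8) = mex{0,1} = 2
g(9) = mex{0,1} = 2
g(10) = mex{1,2} = 0
g(11) = mex{1,2} = 0
So g(11) = 0.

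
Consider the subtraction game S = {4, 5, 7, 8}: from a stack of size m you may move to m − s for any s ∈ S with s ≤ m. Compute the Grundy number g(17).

1

Compute g(0), g(1), … for moves {4, 5, 7, 8}:
k:     0  1  2  3  4  5  6  7  8  9 10 11 12 13 14 15 16 17
g(k):  0  0  0  0  1  1  1  1  2  2  2  2  0  0  0  0  1  1
So g(17) = 1.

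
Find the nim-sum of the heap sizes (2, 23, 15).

26

Compute the nim-sum pairwise:
2 ^ 23 = 21
21 ^ 15 = 26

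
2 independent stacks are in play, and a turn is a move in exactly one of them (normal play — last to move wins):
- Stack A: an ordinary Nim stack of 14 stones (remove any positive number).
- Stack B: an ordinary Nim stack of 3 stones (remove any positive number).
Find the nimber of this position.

Stack A is a plain Nim stack of size 14, so its Grundy value is 14.
Stack B is a plain Nim stack of size 3, so its Grundy value is 3.
The value of a disjunctive sum is the nim-sum of the parts.
Combined value = 14 ⊕ 3 = 13.

13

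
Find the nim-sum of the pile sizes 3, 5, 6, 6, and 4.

2

Compute the nim-sum pairwise:
3 ⊕ 5 = 6
6 ⊕ 6 = 0
0 ⊕ 6 = 6
6 ⊕ 4 = 2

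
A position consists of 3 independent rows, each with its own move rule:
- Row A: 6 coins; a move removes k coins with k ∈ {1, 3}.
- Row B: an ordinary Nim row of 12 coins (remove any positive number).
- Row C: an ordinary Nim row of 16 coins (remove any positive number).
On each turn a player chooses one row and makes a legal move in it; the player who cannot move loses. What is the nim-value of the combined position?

28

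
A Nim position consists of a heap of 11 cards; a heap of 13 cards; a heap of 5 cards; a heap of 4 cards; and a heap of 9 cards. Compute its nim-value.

14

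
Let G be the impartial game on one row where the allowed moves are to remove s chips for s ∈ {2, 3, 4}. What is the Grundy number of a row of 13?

0

Grundy values for subtraction set {2, 3, 4}:
g(0) = mex{} = 0
g(1) = mex{} = 0
g(2) = mex{0} = 1
g(3) = mex{0} = 1
g(4) = mex{0,1} = 2
g(5) = mex{0,1} = 2
g(6) = mex{1,2} = 0
g(7) = mex{1,2} = 0
g(8) = mex{0,2} = 1
g(9) = mex{0,2} = 1
g(10) = mex{0,1} = 2
g(11) = mex{0,1} = 2
g(12) = mex{1,2} = 0
g(13) = mex{1,2} = 0
So g(13) = 0.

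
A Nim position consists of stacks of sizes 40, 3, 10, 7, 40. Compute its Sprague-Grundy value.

Nim-sum: 40 ^ 3 ^ 10 ^ 7 ^ 40 = 14.

14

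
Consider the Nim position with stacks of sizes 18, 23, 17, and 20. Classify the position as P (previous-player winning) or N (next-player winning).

P-position

Nim-sum: 18 XOR 23 XOR 17 XOR 20 = 0.
The nim-sum is 0, so this is a P-position: the player to move is in a losing position under optimal play.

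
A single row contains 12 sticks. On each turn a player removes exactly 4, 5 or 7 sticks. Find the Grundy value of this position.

0

Build the Grundy sequence with g(k) = mex{g(k−s) : s ∈ {4, 5, 7}, s ≤ k}:
k:     0  1  2  3  4  5  6  7  8  9 10 11 12
g(k):  0  0  0  0  1  1  1  1  2  2  2  0  0
So g(12) = 0.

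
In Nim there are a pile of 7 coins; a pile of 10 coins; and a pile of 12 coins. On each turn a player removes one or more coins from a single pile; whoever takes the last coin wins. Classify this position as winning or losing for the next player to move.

Compute the nim-sum pairwise:
7 XOR 10 = 13
13 XOR 12 = 1
The nim-sum is 1 ≠ 0, so this is an N-position: the player to move can win.

Winning position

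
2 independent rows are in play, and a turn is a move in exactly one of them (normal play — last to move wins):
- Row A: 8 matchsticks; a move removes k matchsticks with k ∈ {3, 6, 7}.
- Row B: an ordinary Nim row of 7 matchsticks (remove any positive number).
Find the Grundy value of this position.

5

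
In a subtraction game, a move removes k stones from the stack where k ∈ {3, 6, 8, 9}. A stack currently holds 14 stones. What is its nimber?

0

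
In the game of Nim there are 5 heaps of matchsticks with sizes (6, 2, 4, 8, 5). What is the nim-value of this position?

Nim-sum: 6 ^ 2 ^ 4 ^ 8 ^ 5 = 13.

13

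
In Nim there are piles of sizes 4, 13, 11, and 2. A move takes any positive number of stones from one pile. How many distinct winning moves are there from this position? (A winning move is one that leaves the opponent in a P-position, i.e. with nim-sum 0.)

Nim-sum: 4 ⊕ 13 ⊕ 11 ⊕ 2 = 0.
The nim-sum is already 0, so every move leaves a nonzero nim-sum — there are no winning moves.

0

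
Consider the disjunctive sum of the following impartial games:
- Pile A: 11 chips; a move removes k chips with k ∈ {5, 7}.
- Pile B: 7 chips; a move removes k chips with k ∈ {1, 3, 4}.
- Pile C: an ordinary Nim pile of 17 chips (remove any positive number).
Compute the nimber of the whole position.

19

Build the Grundy sequence for pile A with g(k) = mex{g(k−s) : s ∈ {5, 7}, s ≤ k}:
k:     0  1  2  3  4  5  6  7  8  9 10 11
g(k):  0  0  0  0  0  1  1  1  1  1  2  2
So g(11) = 2.
For pile B, compute g(0), g(1), … with moves {1, 3, 4}:
k:     0  1  2  3  4  5  6  7
g(k):  0  1  0  1  2  3  2  0
So g(7) = 0.
Pile C is a plain Nim pile of size 17, so its Grundy value is 17.
The value of a disjunctive sum is the nim-sum of the parts.
Combined value = 2 ⊕ 0 ⊕ 17 = 19.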